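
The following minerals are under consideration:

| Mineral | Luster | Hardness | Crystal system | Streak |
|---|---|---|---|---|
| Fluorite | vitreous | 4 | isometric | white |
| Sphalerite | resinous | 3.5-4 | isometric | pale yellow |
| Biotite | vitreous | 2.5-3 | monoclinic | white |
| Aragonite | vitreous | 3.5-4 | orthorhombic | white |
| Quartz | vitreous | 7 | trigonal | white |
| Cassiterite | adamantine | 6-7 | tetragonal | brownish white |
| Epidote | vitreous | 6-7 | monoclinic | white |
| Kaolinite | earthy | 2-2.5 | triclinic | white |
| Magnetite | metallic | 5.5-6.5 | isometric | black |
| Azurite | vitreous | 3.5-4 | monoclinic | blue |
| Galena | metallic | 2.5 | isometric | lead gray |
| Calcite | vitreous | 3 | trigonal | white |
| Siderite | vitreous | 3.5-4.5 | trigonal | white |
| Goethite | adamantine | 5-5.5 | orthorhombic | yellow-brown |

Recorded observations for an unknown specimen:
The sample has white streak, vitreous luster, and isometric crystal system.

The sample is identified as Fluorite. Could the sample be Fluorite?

Yes

White streak — fits Fluorite (white streak).
Vitreous luster — fits Fluorite (vitreous luster).
Isometric crystal system — fits Fluorite (isometric system).
All observations are consistent with the tabulated values for Fluorite.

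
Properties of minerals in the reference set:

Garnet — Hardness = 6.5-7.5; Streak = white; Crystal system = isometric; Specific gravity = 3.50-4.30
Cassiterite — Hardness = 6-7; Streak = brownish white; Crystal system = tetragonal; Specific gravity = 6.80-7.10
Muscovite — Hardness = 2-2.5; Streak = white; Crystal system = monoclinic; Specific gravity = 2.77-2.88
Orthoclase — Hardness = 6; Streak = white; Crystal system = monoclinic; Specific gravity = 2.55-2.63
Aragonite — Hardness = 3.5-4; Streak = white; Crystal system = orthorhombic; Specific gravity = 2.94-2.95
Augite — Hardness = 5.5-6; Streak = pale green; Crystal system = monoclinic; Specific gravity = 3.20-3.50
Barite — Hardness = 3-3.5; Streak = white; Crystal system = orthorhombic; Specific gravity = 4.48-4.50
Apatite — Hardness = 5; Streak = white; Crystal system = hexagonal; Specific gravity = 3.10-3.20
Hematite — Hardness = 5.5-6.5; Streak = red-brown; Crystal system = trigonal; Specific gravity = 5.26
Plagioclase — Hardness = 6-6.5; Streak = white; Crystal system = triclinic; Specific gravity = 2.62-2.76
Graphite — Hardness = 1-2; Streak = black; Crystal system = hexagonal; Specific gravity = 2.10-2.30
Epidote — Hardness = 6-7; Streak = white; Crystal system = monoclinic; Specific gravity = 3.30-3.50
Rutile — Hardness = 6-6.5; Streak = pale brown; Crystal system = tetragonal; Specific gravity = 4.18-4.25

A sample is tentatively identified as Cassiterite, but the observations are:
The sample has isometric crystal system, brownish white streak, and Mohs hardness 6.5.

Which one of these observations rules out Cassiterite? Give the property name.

Isometric crystal system: Cassiterite has tetragonal system — outside the reference range.
Brownish white streak: Cassiterite has brownish white streak — within range.
Mohs hardness 6.5: Cassiterite has hardness 6-7 — within range.
Only the crystal system is inconsistent.

crystal system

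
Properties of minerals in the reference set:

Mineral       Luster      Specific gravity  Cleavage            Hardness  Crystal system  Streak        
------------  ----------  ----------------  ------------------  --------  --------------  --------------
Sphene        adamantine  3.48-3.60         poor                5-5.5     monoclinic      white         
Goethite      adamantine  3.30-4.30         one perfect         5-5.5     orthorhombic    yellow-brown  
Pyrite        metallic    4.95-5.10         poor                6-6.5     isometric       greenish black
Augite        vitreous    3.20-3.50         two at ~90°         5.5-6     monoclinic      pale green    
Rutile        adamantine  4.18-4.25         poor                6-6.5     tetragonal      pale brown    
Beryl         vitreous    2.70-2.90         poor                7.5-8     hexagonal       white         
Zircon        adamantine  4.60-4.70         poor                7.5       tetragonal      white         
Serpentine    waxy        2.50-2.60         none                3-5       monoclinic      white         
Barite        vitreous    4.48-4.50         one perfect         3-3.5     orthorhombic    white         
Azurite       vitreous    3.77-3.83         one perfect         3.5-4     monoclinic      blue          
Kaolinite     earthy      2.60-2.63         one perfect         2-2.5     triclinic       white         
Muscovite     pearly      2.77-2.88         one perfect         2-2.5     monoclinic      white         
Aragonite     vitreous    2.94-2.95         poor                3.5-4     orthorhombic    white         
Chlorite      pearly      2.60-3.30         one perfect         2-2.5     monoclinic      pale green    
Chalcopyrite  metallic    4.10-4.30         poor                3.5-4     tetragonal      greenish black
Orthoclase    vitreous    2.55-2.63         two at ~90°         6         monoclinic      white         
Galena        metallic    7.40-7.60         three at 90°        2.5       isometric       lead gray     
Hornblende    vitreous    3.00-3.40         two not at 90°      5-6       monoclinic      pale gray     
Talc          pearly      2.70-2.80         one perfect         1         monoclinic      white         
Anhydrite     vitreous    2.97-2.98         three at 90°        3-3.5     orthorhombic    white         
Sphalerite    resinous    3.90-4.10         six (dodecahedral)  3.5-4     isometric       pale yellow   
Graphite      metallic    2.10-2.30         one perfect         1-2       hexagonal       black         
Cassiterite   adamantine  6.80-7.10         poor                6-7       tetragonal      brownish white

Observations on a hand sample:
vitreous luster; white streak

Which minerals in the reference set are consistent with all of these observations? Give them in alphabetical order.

Anhydrite, Aragonite, Barite, Beryl, Orthoclase

Vitreous luster: only Augite, Beryl, Barite, Azurite, Aragonite, Orthoclase, Hornblende, Anhydrite remain.
White streak eliminates Augite, Azurite, Hornblende.
Remaining candidates: Anhydrite, Aragonite, Barite, Beryl, Orthoclase.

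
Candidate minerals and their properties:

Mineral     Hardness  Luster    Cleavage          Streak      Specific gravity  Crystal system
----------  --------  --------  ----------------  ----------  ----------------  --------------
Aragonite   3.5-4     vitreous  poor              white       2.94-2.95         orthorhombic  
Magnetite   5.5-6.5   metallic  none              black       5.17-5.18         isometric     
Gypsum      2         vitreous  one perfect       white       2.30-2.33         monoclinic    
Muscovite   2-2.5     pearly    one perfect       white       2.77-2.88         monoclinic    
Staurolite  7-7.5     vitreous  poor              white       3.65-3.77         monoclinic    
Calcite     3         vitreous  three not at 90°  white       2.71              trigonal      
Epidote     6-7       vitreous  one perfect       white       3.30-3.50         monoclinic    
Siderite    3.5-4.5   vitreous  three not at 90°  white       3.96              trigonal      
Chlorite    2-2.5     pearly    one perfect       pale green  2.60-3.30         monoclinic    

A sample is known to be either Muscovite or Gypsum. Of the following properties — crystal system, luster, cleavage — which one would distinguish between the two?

Crystal system: both monoclinic — identical.
Luster: Muscovite pearly, Gypsum vitreous — different.
Cleavage: both one perfect — identical.
Luster is the diagnostic property here.

luster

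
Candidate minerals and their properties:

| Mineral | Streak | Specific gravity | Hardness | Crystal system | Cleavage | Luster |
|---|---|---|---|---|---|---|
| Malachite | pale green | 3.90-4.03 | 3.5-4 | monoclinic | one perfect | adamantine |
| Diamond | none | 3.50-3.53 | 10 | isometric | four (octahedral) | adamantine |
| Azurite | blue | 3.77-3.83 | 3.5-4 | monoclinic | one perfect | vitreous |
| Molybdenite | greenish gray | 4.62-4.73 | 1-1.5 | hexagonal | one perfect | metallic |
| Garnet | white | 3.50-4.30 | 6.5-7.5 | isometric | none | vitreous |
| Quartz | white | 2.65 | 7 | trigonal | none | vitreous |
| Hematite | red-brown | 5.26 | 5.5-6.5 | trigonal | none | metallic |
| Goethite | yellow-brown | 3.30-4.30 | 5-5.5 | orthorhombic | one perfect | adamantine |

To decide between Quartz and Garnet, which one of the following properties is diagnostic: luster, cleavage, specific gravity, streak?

specific gravity

Luster: both vitreous — shared.
Cleavage: both none — shared.
Specific gravity: Quartz 2.65, Garnet 3.50-4.30 — these differ.
Streak: both white — shared.
Only specific gravity differs between Quartz and Garnet among the listed tests.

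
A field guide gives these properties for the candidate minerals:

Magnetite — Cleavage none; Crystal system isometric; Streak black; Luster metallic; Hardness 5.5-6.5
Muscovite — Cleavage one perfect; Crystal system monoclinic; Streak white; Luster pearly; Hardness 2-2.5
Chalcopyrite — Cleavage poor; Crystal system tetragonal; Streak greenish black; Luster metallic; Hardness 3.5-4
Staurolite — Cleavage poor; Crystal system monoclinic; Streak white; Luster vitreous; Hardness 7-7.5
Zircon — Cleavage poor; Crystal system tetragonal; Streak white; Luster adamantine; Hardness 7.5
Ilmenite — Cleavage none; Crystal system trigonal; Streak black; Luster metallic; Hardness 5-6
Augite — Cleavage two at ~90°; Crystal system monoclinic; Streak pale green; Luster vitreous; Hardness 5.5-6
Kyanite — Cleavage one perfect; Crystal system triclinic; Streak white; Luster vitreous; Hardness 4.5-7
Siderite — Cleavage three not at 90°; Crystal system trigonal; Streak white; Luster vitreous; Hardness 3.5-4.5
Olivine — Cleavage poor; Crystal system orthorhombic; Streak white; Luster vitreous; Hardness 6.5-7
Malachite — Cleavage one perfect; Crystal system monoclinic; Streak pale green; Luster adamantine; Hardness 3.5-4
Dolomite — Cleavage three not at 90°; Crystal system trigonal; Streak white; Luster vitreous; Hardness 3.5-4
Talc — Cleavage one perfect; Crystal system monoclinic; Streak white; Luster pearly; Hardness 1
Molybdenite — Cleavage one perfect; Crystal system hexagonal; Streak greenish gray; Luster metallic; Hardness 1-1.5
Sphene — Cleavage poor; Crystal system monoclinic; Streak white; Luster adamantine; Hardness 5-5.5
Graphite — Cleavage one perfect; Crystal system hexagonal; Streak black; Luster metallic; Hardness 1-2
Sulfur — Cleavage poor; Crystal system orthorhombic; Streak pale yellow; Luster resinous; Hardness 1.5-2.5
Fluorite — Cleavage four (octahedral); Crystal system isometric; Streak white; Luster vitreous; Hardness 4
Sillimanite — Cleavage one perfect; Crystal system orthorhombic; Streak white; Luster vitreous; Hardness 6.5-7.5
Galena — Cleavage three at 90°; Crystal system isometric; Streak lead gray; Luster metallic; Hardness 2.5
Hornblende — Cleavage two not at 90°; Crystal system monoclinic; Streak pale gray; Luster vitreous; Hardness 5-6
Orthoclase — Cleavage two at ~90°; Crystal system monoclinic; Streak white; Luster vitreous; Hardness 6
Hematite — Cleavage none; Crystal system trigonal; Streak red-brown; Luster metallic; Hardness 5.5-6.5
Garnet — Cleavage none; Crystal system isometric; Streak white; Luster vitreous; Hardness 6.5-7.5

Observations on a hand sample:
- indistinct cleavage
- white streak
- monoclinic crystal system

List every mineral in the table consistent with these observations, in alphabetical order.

Sphene, Staurolite

Indistinct cleavage: Chalcopyrite, Staurolite, Zircon, Olivine, Sphene, Sulfur remain.
White streak rules out Chalcopyrite, Sulfur.
Monoclinic crystal system excludes Zircon, Olivine.
Remaining candidates: Sphene, Staurolite.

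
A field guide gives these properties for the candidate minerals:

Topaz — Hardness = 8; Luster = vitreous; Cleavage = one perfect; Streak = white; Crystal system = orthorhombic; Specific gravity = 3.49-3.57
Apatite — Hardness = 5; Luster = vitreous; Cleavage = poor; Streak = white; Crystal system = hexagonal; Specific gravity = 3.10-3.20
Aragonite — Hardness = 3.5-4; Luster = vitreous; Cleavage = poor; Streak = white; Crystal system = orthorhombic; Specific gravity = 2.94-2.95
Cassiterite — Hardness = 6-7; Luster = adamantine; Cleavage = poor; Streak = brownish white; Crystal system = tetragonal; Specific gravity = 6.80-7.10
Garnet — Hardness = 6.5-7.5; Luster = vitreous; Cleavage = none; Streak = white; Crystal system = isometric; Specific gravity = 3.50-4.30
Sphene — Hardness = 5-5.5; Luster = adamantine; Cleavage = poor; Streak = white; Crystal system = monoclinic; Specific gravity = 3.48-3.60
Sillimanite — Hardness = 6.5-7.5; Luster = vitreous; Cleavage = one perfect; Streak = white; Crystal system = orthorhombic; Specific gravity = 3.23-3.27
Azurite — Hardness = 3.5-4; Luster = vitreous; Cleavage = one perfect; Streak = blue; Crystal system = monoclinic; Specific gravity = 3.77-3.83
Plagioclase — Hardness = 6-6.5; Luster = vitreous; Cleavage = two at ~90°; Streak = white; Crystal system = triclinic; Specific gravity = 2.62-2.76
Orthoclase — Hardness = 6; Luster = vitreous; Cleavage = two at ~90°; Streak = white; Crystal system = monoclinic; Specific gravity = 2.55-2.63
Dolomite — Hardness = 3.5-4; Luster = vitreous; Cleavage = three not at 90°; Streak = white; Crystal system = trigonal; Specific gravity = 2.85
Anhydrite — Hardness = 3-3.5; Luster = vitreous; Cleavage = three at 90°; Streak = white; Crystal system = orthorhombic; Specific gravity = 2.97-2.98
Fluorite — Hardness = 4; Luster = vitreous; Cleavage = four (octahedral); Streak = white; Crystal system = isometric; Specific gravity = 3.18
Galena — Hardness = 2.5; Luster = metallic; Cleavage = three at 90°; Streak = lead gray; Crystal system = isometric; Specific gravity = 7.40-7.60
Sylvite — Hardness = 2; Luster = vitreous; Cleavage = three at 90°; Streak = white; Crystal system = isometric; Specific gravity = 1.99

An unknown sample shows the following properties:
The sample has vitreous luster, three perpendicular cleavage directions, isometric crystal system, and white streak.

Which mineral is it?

Sylvite

Vitreous luster rules out Cassiterite, Sphene, Galena.
Three perpendicular cleavage directions — only Anhydrite, Sylvite remain.
Isometric crystal system is inconsistent with Anhydrite.
White streak — all remaining candidates fit.
The only mineral consistent with every observation is Sylvite.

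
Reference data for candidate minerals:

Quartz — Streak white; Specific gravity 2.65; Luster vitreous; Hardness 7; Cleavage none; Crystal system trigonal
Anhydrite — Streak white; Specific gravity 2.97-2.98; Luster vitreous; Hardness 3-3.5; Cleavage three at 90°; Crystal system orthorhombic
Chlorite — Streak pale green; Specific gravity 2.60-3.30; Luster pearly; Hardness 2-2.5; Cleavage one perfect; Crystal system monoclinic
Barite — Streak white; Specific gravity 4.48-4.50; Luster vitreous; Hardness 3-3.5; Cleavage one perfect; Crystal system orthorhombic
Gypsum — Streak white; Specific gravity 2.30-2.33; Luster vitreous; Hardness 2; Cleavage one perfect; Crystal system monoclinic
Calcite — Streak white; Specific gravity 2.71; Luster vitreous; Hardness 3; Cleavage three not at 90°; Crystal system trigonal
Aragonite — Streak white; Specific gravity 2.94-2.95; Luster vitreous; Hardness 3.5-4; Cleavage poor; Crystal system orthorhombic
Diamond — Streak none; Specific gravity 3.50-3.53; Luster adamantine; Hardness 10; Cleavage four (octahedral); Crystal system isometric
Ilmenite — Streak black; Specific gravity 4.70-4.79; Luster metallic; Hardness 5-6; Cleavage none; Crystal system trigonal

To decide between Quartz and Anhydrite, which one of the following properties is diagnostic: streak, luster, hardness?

hardness

Streak: both white — no difference.
Luster: both vitreous — no difference.
Hardness: Quartz 7, Anhydrite 3-3.5 — distinct.
Only hardness differs between Quartz and Anhydrite among the listed tests.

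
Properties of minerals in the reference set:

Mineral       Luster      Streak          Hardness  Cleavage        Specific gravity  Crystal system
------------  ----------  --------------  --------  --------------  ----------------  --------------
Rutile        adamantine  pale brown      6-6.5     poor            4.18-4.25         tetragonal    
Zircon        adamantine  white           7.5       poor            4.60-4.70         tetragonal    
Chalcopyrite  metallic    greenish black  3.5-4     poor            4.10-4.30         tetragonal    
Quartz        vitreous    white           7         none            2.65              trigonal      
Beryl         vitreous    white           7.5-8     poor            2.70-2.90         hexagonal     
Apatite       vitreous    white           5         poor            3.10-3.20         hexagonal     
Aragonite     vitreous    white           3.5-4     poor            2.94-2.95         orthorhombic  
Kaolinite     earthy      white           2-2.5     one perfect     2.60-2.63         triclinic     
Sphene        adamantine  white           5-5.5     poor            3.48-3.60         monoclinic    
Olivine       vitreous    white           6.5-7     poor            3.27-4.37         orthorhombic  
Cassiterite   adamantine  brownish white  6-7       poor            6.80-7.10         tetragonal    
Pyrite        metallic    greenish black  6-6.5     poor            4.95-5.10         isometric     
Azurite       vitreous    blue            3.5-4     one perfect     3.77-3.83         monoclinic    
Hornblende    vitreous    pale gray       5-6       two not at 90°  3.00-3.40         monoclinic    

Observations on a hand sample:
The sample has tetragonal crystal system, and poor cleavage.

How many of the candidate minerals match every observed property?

4

Tetragonal crystal system: only Rutile, Zircon, Chalcopyrite, Cassiterite remain.
Poor cleavage: all remaining candidates fit.
Consistent with every observation: Cassiterite, Chalcopyrite, Rutile, Zircon.
That is 4 minerals.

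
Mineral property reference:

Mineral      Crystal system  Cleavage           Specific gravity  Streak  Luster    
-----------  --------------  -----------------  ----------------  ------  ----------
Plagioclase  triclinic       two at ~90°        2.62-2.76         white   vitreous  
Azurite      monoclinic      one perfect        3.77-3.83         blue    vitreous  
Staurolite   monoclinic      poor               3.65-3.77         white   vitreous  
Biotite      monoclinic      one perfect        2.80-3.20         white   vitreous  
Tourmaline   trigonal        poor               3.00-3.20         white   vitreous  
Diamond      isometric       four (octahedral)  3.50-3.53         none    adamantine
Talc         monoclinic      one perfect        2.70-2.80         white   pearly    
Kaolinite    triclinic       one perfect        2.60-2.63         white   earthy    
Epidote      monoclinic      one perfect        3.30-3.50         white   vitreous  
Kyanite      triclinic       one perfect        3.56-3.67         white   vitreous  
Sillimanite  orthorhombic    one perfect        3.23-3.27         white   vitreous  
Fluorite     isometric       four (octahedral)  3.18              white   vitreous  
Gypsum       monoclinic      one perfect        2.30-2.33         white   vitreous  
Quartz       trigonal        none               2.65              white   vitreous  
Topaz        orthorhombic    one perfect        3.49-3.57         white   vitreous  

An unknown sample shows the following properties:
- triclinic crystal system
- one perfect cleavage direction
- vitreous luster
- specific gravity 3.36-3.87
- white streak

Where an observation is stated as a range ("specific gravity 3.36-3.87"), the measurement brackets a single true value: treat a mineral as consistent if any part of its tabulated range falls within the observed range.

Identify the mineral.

Triclinic crystal system — Plagioclase, Kaolinite, Kyanite remain.
One perfect cleavage direction excludes Plagioclase.
Vitreous luster rules out Kaolinite.
Specific gravity 3.36-3.87 — all remaining candidates fit.
White streak — every remaining candidate is consistent.
Only Kyanite satisfies all observations.

Kyanite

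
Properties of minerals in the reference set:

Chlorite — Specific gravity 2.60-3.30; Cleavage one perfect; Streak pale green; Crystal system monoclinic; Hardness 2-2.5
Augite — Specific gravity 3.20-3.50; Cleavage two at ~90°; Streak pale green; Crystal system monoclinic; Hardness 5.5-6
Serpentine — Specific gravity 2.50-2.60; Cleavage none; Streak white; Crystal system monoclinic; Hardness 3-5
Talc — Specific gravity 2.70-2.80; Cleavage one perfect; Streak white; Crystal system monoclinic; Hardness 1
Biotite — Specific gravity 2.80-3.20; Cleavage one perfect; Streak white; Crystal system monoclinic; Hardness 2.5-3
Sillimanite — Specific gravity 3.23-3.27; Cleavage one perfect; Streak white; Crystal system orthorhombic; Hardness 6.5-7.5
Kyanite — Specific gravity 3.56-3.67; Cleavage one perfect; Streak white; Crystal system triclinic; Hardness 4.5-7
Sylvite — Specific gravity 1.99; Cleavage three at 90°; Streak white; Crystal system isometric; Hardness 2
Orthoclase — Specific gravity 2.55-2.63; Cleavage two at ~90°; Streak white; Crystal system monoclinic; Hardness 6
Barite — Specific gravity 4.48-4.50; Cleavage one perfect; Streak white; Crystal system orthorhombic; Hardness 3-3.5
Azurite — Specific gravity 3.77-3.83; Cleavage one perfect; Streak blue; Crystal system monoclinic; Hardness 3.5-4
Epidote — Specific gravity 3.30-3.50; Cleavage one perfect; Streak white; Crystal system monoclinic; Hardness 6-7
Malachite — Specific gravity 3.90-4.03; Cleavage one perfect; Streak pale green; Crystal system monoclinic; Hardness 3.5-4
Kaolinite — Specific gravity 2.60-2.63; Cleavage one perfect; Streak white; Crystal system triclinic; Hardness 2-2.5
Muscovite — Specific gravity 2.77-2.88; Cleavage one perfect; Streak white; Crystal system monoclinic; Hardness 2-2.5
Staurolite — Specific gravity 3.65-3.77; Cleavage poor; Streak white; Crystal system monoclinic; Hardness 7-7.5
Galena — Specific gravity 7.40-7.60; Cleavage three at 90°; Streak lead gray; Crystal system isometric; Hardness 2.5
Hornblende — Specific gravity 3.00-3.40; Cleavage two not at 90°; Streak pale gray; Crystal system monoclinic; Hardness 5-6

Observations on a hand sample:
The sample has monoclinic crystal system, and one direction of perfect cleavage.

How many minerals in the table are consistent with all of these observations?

7

Monoclinic crystal system rules out Sillimanite, Kyanite, Sylvite, Barite, Kaolinite, Galena.
One direction of perfect cleavage is inconsistent with Augite, Serpentine, Orthoclase, Staurolite, Hornblende.
Consistent with every observation: Azurite, Biotite, Chlorite, Epidote, Malachite, Muscovite, Talc.
That is 7 minerals.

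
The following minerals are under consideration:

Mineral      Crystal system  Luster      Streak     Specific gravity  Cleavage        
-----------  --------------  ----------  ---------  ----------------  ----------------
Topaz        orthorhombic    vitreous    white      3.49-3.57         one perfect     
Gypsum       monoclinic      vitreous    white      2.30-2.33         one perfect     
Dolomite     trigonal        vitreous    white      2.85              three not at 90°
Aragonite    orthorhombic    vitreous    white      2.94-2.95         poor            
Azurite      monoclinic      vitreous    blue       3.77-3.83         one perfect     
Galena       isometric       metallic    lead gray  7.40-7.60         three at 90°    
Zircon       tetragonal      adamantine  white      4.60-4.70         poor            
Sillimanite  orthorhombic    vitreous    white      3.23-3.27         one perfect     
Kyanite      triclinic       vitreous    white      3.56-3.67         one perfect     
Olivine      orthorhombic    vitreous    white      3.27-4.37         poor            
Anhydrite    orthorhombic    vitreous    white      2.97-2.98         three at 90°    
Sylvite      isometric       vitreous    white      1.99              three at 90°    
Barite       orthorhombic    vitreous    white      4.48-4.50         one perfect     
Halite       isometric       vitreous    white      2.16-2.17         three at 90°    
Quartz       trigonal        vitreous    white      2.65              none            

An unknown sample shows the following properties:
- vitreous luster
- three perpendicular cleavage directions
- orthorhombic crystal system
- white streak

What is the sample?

Vitreous luster is inconsistent with Galena, Zircon.
Three perpendicular cleavage directions: leaves Anhydrite, Sylvite, Halite.
Orthorhombic crystal system: Anhydrite remains.
White streak: every remaining candidate is consistent.
Only Anhydrite satisfies all observations.

Anhydrite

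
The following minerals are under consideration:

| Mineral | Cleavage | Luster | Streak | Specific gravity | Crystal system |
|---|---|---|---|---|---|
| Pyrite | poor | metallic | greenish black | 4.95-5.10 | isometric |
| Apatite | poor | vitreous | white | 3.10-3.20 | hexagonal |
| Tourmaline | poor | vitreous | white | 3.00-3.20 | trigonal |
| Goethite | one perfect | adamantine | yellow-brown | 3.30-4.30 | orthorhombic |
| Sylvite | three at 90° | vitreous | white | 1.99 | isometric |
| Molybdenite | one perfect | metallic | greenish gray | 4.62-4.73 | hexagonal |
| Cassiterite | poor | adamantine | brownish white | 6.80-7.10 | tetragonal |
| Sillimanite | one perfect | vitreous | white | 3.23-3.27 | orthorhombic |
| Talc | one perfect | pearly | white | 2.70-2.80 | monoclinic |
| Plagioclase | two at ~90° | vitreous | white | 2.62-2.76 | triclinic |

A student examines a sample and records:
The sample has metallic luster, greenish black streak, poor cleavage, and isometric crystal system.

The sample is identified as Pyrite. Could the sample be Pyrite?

Yes

Metallic luster — agrees with Pyrite (metallic luster).
Greenish black streak — agrees with Pyrite (greenish black streak).
Poor cleavage — agrees with Pyrite (cleavage poor).
Isometric crystal system — agrees with Pyrite (isometric system).
Nothing contradicts Pyrite.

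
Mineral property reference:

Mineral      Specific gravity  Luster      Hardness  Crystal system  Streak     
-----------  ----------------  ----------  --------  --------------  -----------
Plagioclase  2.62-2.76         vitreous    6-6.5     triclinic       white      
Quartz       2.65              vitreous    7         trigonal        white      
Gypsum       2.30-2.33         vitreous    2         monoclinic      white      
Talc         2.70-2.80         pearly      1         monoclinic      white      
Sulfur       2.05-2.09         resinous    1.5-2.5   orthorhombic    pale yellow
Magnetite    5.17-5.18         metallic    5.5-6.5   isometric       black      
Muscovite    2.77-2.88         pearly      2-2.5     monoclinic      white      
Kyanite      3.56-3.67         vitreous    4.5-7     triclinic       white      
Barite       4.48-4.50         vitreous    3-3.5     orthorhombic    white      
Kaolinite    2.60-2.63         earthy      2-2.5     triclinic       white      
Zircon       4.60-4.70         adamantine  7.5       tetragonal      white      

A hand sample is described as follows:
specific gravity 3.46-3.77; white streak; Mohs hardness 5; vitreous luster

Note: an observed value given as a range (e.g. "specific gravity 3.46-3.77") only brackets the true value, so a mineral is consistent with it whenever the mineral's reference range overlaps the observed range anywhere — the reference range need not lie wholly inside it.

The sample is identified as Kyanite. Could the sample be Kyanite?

Yes

Specific gravity 3.46-3.77 — matches Kyanite (SG 3.56-3.67).
White streak — matches Kyanite (white streak).
Mohs hardness 5 — matches Kyanite (hardness 4.5-7).
Vitreous luster — matches Kyanite (vitreous luster).
Nothing contradicts Kyanite.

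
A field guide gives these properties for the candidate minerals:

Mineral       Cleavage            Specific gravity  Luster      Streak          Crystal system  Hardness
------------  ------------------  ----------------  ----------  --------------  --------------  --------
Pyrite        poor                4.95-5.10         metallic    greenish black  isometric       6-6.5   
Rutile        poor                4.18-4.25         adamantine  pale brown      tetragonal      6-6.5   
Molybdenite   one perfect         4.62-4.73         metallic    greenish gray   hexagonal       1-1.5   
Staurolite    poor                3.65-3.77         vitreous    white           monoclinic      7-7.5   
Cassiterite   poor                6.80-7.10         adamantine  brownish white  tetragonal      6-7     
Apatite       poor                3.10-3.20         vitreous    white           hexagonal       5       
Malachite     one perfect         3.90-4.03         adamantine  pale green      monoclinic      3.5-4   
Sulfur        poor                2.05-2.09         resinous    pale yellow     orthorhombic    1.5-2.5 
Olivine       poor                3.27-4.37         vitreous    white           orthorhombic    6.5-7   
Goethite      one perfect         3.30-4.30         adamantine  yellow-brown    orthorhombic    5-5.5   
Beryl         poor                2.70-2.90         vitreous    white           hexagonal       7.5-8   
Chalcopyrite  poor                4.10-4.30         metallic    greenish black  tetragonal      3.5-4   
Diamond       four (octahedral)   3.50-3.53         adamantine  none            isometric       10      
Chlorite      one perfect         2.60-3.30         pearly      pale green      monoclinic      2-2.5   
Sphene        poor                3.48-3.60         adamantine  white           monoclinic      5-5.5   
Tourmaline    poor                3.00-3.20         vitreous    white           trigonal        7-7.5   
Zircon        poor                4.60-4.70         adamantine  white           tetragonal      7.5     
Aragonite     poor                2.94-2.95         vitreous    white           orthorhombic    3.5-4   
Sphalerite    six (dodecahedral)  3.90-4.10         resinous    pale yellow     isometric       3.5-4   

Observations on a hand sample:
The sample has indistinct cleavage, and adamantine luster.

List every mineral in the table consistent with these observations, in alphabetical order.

Indistinct cleavage is inconsistent with Molybdenite, Malachite, Goethite, Diamond, Chlorite, Sphalerite.
Adamantine luster — only Rutile, Cassiterite, Sphene, Zircon remain.
Consistent with every observation: Cassiterite, Rutile, Sphene, Zircon.

Cassiterite, Rutile, Sphene, Zircon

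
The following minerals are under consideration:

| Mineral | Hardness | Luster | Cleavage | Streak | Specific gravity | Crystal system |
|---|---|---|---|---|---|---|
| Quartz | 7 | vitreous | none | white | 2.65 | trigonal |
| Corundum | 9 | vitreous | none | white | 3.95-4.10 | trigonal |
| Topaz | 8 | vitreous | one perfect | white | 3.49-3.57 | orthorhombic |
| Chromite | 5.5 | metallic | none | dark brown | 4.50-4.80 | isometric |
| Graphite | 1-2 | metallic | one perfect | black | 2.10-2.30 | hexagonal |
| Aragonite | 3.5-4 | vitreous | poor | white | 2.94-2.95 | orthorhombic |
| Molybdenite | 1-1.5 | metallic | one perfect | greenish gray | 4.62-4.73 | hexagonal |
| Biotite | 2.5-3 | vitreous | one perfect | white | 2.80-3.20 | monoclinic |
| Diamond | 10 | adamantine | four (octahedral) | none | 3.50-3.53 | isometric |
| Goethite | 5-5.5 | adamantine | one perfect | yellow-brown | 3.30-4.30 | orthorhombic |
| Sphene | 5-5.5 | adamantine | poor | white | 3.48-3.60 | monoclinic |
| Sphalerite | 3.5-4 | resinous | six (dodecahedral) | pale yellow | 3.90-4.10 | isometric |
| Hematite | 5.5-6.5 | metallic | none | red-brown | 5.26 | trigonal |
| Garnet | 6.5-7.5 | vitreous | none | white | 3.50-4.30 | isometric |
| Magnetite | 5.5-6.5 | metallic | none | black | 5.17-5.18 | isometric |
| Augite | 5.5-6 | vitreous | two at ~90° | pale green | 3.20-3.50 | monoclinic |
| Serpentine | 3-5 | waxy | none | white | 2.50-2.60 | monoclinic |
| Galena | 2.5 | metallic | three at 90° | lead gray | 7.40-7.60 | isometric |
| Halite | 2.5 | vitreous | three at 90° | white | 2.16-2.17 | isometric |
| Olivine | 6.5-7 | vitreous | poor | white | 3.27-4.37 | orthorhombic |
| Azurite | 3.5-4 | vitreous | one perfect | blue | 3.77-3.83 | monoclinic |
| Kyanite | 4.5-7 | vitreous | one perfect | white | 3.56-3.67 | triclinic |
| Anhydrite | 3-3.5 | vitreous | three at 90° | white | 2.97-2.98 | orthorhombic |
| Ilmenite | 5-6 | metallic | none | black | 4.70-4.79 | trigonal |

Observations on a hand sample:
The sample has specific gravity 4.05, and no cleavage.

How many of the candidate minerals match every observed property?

Specific gravity 4.05: narrows the field to Corundum, Goethite, Sphalerite, Garnet, Olivine.
No cleavage: leaves Corundum, Garnet.
The minerals that satisfy all observations are Corundum, Garnet.
That is 2 minerals.

2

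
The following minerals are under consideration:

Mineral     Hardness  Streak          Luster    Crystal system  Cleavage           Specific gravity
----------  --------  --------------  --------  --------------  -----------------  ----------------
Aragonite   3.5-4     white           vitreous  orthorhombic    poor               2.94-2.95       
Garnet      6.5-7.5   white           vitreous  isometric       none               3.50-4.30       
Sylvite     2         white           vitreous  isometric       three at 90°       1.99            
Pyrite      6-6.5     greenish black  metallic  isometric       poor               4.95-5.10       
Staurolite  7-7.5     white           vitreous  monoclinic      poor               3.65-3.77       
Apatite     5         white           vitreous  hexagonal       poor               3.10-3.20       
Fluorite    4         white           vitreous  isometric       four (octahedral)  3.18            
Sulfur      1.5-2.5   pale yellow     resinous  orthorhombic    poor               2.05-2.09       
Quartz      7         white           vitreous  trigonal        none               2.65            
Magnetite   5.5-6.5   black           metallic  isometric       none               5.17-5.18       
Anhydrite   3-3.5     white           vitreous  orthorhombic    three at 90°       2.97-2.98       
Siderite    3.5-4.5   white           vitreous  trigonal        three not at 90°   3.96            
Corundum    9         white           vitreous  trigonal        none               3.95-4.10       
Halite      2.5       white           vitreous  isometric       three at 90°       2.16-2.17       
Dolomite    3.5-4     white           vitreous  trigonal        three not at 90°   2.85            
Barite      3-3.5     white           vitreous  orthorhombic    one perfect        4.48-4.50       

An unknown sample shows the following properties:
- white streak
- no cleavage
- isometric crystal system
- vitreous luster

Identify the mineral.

White streak excludes Pyrite, Sulfur, Magnetite.
No cleavage: narrows the field to Garnet, Quartz, Corundum.
Isometric crystal system: narrows the field to Garnet.
Vitreous luster: every remaining candidate is consistent.
Garnet is the sole remaining match.

Garnet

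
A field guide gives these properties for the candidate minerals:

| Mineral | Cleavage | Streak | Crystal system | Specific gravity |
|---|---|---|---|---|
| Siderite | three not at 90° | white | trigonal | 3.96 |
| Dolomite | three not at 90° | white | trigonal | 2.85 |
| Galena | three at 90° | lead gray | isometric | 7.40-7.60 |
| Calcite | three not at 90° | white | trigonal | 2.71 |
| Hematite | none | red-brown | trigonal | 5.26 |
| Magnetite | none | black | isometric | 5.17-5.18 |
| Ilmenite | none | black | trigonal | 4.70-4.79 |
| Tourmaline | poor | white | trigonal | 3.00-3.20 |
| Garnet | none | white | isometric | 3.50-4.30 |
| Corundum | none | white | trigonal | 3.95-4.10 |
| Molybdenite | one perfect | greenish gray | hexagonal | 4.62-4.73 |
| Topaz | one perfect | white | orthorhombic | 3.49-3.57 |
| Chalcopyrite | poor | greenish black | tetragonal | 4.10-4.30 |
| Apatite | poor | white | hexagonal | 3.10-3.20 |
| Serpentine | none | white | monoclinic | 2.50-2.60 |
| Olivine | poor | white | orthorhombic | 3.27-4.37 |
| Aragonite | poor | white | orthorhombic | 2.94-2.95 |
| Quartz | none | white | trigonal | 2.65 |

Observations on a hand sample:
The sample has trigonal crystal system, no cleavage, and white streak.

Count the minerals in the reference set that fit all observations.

Trigonal crystal system — Siderite, Dolomite, Calcite, Hematite, Ilmenite, Tourmaline, Corundum, Quartz remain.
No cleavage rules out Siderite, Dolomite, Calcite, Tourmaline.
White streak eliminates Hematite, Ilmenite.
Consistent with every observation: Corundum, Quartz.
That is 2 minerals.

2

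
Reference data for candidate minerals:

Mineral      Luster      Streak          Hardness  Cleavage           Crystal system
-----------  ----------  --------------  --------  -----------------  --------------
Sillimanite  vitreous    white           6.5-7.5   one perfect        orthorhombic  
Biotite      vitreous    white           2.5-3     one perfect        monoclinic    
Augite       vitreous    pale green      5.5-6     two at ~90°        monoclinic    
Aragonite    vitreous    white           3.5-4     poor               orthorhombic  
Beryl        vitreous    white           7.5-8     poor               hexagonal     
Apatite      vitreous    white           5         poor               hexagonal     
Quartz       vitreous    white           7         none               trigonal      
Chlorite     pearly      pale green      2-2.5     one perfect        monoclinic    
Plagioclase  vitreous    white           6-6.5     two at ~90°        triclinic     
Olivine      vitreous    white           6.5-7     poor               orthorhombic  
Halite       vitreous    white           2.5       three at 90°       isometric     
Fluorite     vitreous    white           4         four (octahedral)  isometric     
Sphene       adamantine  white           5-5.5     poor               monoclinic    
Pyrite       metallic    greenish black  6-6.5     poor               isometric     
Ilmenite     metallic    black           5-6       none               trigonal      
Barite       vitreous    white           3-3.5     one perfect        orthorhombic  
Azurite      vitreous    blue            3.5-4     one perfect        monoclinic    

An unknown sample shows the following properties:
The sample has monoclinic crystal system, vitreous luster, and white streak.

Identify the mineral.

Monoclinic crystal system: only Biotite, Augite, Chlorite, Sphene, Azurite remain.
Vitreous luster eliminates Chlorite, Sphene.
White streak: narrows the field to Biotite.
Only Biotite satisfies all observations.

Biotite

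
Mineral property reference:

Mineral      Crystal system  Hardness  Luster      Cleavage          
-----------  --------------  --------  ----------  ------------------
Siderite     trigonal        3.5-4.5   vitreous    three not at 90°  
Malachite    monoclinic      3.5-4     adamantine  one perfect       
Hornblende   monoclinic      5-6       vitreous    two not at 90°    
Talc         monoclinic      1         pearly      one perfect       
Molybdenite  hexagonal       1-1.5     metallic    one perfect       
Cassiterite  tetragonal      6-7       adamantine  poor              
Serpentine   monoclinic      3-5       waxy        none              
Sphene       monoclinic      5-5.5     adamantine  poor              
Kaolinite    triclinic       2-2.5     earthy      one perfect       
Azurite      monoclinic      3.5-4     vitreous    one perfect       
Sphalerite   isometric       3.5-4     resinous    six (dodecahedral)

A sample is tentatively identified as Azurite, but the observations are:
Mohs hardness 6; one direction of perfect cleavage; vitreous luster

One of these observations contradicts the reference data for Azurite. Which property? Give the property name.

Mohs hardness 6: Azurite has hardness 3.5-4 — outside the reference range.
One direction of perfect cleavage: Azurite has cleavage one perfect — within range.
Vitreous luster: Azurite has vitreous luster — within range.
The hardness is the one property that does not fit.

hardness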